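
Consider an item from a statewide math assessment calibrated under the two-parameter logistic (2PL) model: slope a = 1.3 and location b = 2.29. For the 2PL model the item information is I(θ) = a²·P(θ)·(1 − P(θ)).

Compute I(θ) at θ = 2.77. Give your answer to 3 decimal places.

P = 1/(1+e^{-0.6240}) = 0.6511
P(1−P) = 0.6511 × 0.3489 = 0.2272
I = a² × P(1−P) = 1.3² × 0.2272 = 0.38390

0.384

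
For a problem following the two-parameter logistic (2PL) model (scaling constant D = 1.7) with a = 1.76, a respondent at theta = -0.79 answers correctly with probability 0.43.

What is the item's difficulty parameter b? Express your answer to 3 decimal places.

P(theta) = 1 / (1 + exp(−D·a(theta − b)))
logit(0.43) = ln(0.43/0.57) = -0.2819
b = theta − logit/(1.7·a) = -0.79 − (-0.2819)/2.9920 = -0.6958

-0.696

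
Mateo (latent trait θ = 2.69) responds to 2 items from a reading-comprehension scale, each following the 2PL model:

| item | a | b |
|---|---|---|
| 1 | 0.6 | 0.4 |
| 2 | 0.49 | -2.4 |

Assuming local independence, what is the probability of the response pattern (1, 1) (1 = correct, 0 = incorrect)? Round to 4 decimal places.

0.7372

P(θ) = 1 / (1 + exp(−a(θ − b)))
P_1 = 1/(1+e^{-1.3740}) = 0.7980
P_2 = 1/(1+e^{-2.4941}) = 0.9237
L = P_1 × P_2 = 0.7980 × 0.9237 = 0.73716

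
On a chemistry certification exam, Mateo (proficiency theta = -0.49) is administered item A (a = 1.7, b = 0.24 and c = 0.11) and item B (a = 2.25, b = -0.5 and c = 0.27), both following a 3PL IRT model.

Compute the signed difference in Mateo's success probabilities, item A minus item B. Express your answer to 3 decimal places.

P(theta) = c + (1 − c) · 1 / (1 + exp(−a(theta − b)))
P_A = 0.3096
P_B = 0.6391
P_A − P_B = -0.3295

-0.330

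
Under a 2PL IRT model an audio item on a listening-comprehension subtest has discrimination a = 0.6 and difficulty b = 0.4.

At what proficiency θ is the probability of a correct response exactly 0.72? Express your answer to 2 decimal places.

P(θ) = 1 / (1 + exp(−a(θ − b)))
logit = ln(0.7200/0.2800) = 0.9445
θ = b + logit/(a) = 0.4 + 0.9445/0.6000 = 1.9741

1.97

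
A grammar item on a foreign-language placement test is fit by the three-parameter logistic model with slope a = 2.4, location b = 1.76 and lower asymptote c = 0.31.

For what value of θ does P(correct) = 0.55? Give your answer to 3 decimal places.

1.498

P(θ) = c + (1 − c) · 1 / (1 + exp(−a(θ − b)))
Remove guessing floor: (0.55 − 0.31)/(1 − 0.31) = 0.3478
logit = ln(0.3478/0.6522) = -0.6286
θ = b + logit/(a) = 1.76 + (-0.6286)/2.4000 = 1.4981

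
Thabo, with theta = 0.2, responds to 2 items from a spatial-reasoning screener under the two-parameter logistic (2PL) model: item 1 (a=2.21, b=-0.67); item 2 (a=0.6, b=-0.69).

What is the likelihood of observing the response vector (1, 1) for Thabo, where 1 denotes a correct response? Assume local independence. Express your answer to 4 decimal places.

0.5500

P(theta) = 1 / (1 + exp(−a(theta − b)))
P_1 = 1/(1+e^{-1.9227}) = 0.8724
P_2 = 1/(1+e^{-0.5340}) = 0.6304
L = P_1 × P_2 = 0.8724 × 0.6304 = 0.55000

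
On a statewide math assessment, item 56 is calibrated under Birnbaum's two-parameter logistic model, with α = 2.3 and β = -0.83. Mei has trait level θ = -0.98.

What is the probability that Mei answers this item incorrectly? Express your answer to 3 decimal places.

0.585

P(θ) = 1 / (1 + exp(−α(θ − β)))
Exponent: 2.3 × (-0.98 − (-0.83)) = -0.3450
1/(1 + e^{0.3450}) = 0.4146
P(incorrect) = 1 − 0.4146 = 0.5854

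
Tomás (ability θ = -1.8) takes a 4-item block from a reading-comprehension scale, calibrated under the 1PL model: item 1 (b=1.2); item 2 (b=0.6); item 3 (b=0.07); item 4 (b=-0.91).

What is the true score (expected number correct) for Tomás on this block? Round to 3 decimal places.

0.555

P(θ) = 1 / (1 + exp(−(θ − b)))
P_1 = 1/(1+e^{3.0000}) = 0.0474
P_2 = 1/(1+e^{2.4000}) = 0.0832
P_3 = 1/(1+e^{1.8700}) = 0.1335
P_4 = 1/(1+e^{0.8900}) = 0.2911
E[score] = 0.0474 + 0.0832 + 0.1335 + 0.2911 = 0.5553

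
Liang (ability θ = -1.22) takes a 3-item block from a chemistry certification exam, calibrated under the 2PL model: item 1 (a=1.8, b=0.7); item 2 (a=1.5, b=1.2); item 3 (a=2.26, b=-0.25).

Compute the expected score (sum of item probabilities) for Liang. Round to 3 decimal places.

P(θ) = 1 / (1 + exp(−a(θ − b)))
P_1 = 1/(1+e^{3.4560}) = 0.0306
P_2 = 1/(1+e^{3.6300}) = 0.0258
P_3 = 1/(1+e^{2.1922}) = 0.1005
E[score] = 0.0306 + 0.0258 + 0.1005 = 0.1569

0.157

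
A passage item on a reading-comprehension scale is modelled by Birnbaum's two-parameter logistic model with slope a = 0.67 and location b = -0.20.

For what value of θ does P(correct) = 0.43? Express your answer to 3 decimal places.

P(θ) = 1 / (1 + exp(−a(θ − b)))
logit = ln(0.4300/0.5700) = -0.2819
θ = b + logit/(a) = -0.20 + (-0.2819)/0.6700 = -0.6207

-0.621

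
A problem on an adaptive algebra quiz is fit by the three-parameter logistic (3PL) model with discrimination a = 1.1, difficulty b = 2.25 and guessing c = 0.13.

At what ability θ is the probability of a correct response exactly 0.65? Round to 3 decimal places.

2.610

P(θ) = c + (1 − c) · 1 / (1 + exp(−a(θ − b)))
Remove guessing floor: (0.65 − 0.13)/(1 − 0.13) = 0.5977
logit = ln(0.5977/0.4023) = 0.3959
θ = b + logit/(a) = 2.25 + 0.3959/1.1000 = 2.6099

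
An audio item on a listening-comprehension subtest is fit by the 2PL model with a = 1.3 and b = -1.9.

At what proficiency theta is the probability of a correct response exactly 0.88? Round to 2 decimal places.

P(theta) = 1 / (1 + exp(−a(theta − b)))
logit = ln(0.8800/0.1200) = 1.9924
theta = b + logit/(a) = -1.9 + 1.9924/1.3000 = -0.3674

-0.37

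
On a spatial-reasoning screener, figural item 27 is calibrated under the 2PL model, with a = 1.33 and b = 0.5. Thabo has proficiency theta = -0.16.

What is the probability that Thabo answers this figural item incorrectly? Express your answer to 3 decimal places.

P(theta) = 1 / (1 + exp(−a(theta − b)))
Exponent: 1.33 × (-0.16 − 0.5) = -0.8778
1/(1 + e^{0.8778}) = 0.2936
P(incorrect) = 1 − 0.2936 = 0.7064

0.706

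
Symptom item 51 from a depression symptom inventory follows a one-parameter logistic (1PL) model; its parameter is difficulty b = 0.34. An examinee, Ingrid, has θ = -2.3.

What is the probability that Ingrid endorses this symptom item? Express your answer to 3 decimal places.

0.067

P(θ) = 1 / (1 + exp(−(θ − b)))
Exponent: (-2.3 − 0.34) = -2.6400
1/(1 + e^{2.6400}) = 0.0666
P = 0.0666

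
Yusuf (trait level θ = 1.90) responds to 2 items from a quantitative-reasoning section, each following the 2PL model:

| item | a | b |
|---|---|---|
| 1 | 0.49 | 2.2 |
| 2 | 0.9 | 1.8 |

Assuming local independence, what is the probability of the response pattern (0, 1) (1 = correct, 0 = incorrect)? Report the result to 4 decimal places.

0.2804

P(θ) = 1 / (1 + exp(−a(θ − b)))
P_1 = 1/(1+e^{0.1470}) = 0.4633
P_2 = 1/(1+e^{-0.0900}) = 0.5225
L = (1−P_1) × P_2 = 0.5367 × 0.5225 = 0.28041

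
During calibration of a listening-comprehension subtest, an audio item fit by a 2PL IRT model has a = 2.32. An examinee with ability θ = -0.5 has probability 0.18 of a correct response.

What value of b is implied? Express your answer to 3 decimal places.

0.154

P(θ) = 1 / (1 + exp(−a(θ − b)))
logit(0.18) = ln(0.18/0.82) = -1.5163
b = θ − logit/(a) = -0.5 − (-1.5163)/2.3200 = 0.1536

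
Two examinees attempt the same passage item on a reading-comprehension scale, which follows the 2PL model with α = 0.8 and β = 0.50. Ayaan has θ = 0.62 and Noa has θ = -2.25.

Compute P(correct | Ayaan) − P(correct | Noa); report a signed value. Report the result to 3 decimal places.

0.424

P(θ) = 1 / (1 + exp(−α(θ − β)))
P(Ayaan) = 0.5240  [exponent 0.0960]
P(Noa) = 0.0998  [exponent -2.2000]
Difference = 0.5240 − 0.0998 = 0.4242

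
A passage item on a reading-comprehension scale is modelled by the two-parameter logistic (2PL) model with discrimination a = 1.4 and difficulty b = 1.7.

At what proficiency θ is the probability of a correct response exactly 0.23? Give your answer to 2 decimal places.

0.84

P(θ) = 1 / (1 + exp(−a(θ − b)))
logit = ln(0.2300/0.7700) = -1.2083
θ = b + logit/(a) = 1.7 + (-1.2083)/1.4000 = 0.8369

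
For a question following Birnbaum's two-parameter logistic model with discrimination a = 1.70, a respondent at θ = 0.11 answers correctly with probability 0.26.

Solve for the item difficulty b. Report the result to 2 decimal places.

0.73

P(θ) = 1 / (1 + exp(−a(θ − b)))
logit(0.26) = ln(0.26/0.74) = -1.0460
b = θ − logit/(a) = 0.11 − (-1.0460)/1.7000 = 0.7253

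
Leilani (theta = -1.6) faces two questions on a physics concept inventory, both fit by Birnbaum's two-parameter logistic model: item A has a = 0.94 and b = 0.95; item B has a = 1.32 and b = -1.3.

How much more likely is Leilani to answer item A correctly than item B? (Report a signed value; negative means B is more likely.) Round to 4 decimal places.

P(theta) = 1 / (1 + exp(−a(theta − b)))
P_A = 0.0834
P_B = 0.4023
P_A − P_B = -0.3189

-0.3189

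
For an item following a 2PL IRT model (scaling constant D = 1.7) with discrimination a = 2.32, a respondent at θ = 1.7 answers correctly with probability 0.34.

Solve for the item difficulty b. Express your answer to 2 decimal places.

P(θ) = 1 / (1 + exp(−D·a(θ − b)))
logit(0.34) = ln(0.34/0.66) = -0.6633
b = θ − logit/(1.7·a) = 1.7 − (-0.6633)/3.9440 = 1.8682

1.87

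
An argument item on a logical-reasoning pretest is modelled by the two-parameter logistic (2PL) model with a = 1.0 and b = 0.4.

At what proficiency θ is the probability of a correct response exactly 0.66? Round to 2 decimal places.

P(θ) = 1 / (1 + exp(−a(θ − b)))
logit = ln(0.6600/0.3400) = 0.6633
θ = b + logit/(a) = 0.4 + 0.6633/1.0000 = 1.0633

1.06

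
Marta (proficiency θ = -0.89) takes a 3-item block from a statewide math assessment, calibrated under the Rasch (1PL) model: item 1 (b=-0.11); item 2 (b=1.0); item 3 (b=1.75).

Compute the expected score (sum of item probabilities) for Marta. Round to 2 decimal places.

0.51

P(θ) = 1 / (1 + exp(−(θ − b)))
P_1 = 1/(1+e^{0.7800}) = 0.3143
P_2 = 1/(1+e^{1.8900}) = 0.1312
P_3 = 1/(1+e^{2.6400}) = 0.0666
E[score] = 0.3143 + 0.1312 + 0.0666 = 0.5122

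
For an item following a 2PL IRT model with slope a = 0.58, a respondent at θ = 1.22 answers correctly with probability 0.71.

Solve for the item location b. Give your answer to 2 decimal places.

-0.32

P(θ) = 1 / (1 + exp(−a(θ − b)))
logit(0.71) = ln(0.71/0.29) = 0.8954
b = θ − logit/(a) = 1.22 − 0.8954/0.5800 = -0.3238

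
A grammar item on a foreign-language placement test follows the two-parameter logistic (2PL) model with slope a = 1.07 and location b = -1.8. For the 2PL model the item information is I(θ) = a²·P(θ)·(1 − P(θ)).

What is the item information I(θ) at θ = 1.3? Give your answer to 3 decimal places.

P = 1/(1+e^{-3.3170}) = 0.9650
P(1−P) = 0.9650 × 0.0350 = 0.0338
I = a² × P(1−P) = 1.07² × 0.0338 = 0.03866

0.039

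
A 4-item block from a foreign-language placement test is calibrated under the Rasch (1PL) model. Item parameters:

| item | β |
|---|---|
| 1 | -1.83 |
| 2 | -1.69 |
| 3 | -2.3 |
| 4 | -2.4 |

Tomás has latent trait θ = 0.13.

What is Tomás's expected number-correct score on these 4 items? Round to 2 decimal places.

P(θ) = 1 / (1 + exp(−(θ − β)))
P_1 = 1/(1+e^{-1.9600}) = 0.8765
P_2 = 1/(1+e^{-1.8200}) = 0.8606
P_3 = 1/(1+e^{-2.4300}) = 0.9191
P_4 = 1/(1+e^{-2.5300}) = 0.9262
E[score] = 0.8765 + 0.8606 + 0.9191 + 0.9262 = 3.5824

3.58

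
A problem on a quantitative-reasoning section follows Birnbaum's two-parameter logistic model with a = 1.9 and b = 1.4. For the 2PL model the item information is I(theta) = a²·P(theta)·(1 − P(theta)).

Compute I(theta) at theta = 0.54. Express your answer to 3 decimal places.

0.493

P = 1/(1+e^{1.6340}) = 0.1633
P(1−P) = 0.1633 × 0.8367 = 0.1366
I = a² × P(1−P) = 1.9² × 0.1366 = 0.49320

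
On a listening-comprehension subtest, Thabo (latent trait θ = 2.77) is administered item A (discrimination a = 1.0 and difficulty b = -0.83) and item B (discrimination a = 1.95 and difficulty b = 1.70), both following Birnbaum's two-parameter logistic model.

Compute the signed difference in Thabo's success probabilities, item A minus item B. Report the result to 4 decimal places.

0.0838

P(θ) = 1 / (1 + exp(−a(θ − b)))
P_A = 0.9734
P_B = 0.8896
P_A − P_B = 0.0838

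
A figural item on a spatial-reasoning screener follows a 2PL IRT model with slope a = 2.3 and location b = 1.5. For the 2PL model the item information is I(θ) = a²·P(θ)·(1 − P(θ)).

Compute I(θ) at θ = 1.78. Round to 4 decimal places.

1.1943

P = 1/(1+e^{-0.6440}) = 0.6557
P(1−P) = 0.6557 × 0.3443 = 0.2258
I = a² × P(1−P) = 2.3² × 0.2258 = 1.19433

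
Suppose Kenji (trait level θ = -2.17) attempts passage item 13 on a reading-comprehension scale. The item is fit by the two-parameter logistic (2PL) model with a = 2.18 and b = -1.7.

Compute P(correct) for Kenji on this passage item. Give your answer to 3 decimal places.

0.264

P(θ) = 1 / (1 + exp(−a(θ − b)))
Exponent: 2.18 × (-2.17 − (-1.7)) = -1.0246
1/(1 + e^{1.0246}) = 0.2641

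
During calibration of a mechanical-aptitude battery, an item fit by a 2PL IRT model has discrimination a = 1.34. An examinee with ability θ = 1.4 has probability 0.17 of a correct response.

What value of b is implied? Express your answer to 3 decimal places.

2.583

P(θ) = 1 / (1 + exp(−a(θ − b)))
logit(0.17) = ln(0.17/0.83) = -1.5856
b = θ − logit/(a) = 1.4 − (-1.5856)/1.3400 = 2.5833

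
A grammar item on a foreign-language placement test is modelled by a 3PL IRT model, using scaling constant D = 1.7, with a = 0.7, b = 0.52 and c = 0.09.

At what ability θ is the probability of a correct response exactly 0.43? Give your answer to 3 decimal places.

0.086

P(θ) = c + (1 − c) · 1 / (1 + exp(−D·a(θ − b)))
Remove guessing floor: (0.43 − 0.09)/(1 − 0.09) = 0.3736
logit = ln(0.3736/0.6264) = -0.5167
θ = b + logit/(1.7·a) = 0.52 + (-0.5167)/1.1900 = 0.0858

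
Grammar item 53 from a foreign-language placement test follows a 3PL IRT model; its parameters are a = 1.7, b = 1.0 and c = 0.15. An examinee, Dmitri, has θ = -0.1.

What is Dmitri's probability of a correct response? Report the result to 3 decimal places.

0.264

P(θ) = c + (1 − c) · 1 / (1 + exp(−a(θ − b)))
Exponent: 1.7 × (-0.1 − 1.0) = -1.8700
1/(1 + e^{1.8700}) = 0.1335
P = 0.15 + 0.85 × 0.1335 = 0.2635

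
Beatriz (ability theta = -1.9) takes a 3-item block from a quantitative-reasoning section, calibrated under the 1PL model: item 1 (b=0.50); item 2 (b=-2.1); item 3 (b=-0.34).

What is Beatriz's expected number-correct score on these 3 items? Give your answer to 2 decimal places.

P(theta) = 1 / (1 + exp(−(theta − b)))
P_1 = 1/(1+e^{2.4000}) = 0.0832
P_2 = 1/(1+e^{-0.2000}) = 0.5498
P_3 = 1/(1+e^{1.5600}) = 0.1736
E[score] = 0.0832 + 0.5498 + 0.1736 = 0.8067

0.81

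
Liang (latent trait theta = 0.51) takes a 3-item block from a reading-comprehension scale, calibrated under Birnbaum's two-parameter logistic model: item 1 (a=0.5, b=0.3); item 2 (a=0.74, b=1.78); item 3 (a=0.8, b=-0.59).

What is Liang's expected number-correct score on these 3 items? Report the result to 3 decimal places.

1.514

P(theta) = 1 / (1 + exp(−a(theta − b)))
P_1 = 1/(1+e^{-0.1050}) = 0.5262
P_2 = 1/(1+e^{0.9398}) = 0.2809
P_3 = 1/(1+e^{-0.8800}) = 0.7068
E[score] = 0.5262 + 0.2809 + 0.7068 = 1.5140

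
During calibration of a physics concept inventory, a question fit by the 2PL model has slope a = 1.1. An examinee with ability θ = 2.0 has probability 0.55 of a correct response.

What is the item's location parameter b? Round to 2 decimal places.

1.82

P(θ) = 1 / (1 + exp(−a(θ − b)))
logit(0.55) = ln(0.55/0.45) = 0.2007
b = θ − logit/(a) = 2.0 − 0.2007/1.1000 = 1.8176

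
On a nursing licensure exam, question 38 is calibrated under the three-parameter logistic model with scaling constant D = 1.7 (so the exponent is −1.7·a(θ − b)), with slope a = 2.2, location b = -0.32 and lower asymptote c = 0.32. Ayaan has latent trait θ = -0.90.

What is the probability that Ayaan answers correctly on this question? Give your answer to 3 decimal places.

0.390

P(θ) = c + (1 − c) · 1 / (1 + exp(−D·a(θ − b)))
Exponent: 1.7 × 2.2 × (-0.90 − (-0.32)) = -2.1692
1/(1 + e^{2.1692}) = 0.1026
P = 0.32 + 0.68 × 0.1026 = 0.3897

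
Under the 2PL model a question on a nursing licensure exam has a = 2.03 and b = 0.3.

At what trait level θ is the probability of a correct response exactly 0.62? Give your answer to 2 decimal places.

0.54

P(θ) = 1 / (1 + exp(−a(θ − b)))
logit = ln(0.6200/0.3800) = 0.4895
θ = b + logit/(a) = 0.3 + 0.4895/2.0300 = 0.5412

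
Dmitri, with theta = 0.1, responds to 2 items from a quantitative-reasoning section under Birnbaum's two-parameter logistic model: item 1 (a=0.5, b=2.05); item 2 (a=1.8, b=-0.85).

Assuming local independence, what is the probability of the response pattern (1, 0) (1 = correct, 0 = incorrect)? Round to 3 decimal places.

P(theta) = 1 / (1 + exp(−a(theta − b)))
P_1 = 1/(1+e^{0.9750}) = 0.2739
P_2 = 1/(1+e^{-1.7100}) = 0.8468
L = P_1 × (1−P_2) = 0.2739 × 0.1532 = 0.04195

0.042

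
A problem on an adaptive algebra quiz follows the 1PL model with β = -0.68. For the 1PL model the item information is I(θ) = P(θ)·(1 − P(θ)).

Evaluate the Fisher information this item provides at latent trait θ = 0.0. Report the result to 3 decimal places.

0.223

P = 1/(1+e^{-0.6800}) = 0.6637
P(1−P) = 0.6637 × 0.3363 = 0.2232
I = P(1−P) = 0.22319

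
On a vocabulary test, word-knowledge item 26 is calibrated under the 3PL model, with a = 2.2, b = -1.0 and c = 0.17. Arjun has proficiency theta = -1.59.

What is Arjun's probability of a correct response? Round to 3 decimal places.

P(theta) = c + (1 − c) · 1 / (1 + exp(−a(theta − b)))
Exponent: 2.2 × (-1.59 − (-1.0)) = -1.2980
1/(1 + e^{1.2980}) = 0.2145
P = 0.17 + 0.83 × 0.2145 = 0.3480

0.348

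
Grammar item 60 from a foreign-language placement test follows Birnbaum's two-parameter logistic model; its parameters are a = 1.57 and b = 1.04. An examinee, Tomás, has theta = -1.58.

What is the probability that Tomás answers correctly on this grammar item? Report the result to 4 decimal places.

P(theta) = 1 / (1 + exp(−a(theta − b)))
Exponent: 1.57 × (-1.58 − 1.04) = -4.1134
1/(1 + e^{4.1134}) = 0.0161

0.0161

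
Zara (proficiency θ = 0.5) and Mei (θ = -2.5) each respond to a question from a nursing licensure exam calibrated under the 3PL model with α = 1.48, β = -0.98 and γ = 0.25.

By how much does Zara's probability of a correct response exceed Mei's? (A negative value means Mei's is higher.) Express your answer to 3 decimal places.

P(θ) = γ + (1 − γ) · 1 / (1 + exp(−α(θ − β)))
P(Zara) = 0.9245  [exponent 2.1904]
P(Mei) = 0.3215  [exponent -2.2496]
Difference = 0.9245 − 0.3215 = 0.6030

0.603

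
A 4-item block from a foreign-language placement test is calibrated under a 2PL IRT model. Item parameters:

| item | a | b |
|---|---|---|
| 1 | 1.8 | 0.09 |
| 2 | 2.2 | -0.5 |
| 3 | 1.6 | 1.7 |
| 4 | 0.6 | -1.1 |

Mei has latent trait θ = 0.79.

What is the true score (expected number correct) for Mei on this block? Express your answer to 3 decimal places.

P(θ) = 1 / (1 + exp(−a(θ − b)))
P_1 = 1/(1+e^{-1.2600}) = 0.7790
P_2 = 1/(1+e^{-2.8380}) = 0.9447
P_3 = 1/(1+e^{1.4560}) = 0.1891
P_4 = 1/(1+e^{-1.1340}) = 0.7566
E[score] = 0.7790 + 0.9447 + 0.1891 + 0.7566 = 2.6694

2.669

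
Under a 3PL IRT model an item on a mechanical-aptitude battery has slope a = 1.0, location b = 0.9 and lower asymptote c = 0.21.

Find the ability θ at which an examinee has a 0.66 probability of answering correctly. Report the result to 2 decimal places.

P(θ) = c + (1 − c) · 1 / (1 + exp(−a(θ − b)))
Remove guessing floor: (0.66 − 0.21)/(1 − 0.21) = 0.5696
logit = ln(0.5696/0.4304) = 0.2803
θ = b + logit/(a) = 0.9 + 0.2803/1.0000 = 1.1803

1.18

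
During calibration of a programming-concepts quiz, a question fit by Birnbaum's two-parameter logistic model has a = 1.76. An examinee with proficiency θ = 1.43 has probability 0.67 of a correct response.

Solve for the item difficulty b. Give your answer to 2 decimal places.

1.03

P(θ) = 1 / (1 + exp(−a(θ − b)))
logit(0.67) = ln(0.67/0.33) = 0.7082
b = θ − logit/(a) = 1.43 − 0.7082/1.7600 = 1.0276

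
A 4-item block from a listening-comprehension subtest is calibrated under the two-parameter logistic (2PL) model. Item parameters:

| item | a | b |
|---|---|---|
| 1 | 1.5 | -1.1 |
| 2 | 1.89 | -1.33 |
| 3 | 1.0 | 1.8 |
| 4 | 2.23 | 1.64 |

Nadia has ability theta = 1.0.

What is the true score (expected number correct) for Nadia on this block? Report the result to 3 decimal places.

2.450

P(theta) = 1 / (1 + exp(−a(theta − b)))
P_1 = 1/(1+e^{-3.1500}) = 0.9589
P_2 = 1/(1+e^{-4.4037}) = 0.9879
P_3 = 1/(1+e^{0.8000}) = 0.3100
P_4 = 1/(1+e^{1.4272}) = 0.1935
E[score] = 0.9589 + 0.9879 + 0.3100 + 0.1935 = 2.4504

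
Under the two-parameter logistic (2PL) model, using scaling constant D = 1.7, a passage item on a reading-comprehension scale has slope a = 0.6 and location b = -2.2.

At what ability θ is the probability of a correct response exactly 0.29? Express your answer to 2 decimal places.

P(θ) = 1 / (1 + exp(−D·a(θ − b)))
logit = ln(0.2900/0.7100) = -0.8954
θ = b + logit/(1.7·a) = -2.2 + (-0.8954)/1.0200 = -3.0778

-3.08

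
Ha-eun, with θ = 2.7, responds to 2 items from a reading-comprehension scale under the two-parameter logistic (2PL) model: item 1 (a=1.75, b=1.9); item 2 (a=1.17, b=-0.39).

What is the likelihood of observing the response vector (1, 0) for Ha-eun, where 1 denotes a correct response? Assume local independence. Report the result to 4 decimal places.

P(θ) = 1 / (1 + exp(−a(θ − b)))
P_1 = 1/(1+e^{-1.4000}) = 0.8022
P_2 = 1/(1+e^{-3.6153}) = 0.9738
L = P_1 × (1−P_2) = 0.8022 × 0.0262 = 0.02102

0.0210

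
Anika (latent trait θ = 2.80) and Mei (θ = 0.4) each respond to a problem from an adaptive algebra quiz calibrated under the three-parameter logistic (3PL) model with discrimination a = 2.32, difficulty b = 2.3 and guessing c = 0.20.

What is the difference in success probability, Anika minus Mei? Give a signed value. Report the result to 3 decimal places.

P(θ) = c + (1 − c) · 1 / (1 + exp(−a(θ − b)))
P(Anika) = 0.8091  [exponent 1.1600]
P(Mei) = 0.2096  [exponent -4.4080]
Difference = 0.8091 − 0.2096 = 0.5994

0.599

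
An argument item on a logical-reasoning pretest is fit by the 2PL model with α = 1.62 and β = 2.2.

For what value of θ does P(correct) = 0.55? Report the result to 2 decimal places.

2.32

P(θ) = 1 / (1 + exp(−α(θ − β)))
logit = ln(0.5500/0.4500) = 0.2007
θ = β + logit/(α) = 2.2 + 0.2007/1.6200 = 2.3239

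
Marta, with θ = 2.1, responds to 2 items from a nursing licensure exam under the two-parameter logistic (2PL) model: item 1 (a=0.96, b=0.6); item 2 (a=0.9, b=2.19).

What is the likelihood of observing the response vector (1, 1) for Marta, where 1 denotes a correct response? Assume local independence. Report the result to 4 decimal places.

0.3879

P(θ) = 1 / (1 + exp(−a(θ − b)))
P_1 = 1/(1+e^{-1.4400}) = 0.8085
P_2 = 1/(1+e^{0.0810}) = 0.4798
L = P_1 × P_2 = 0.8085 × 0.4798 = 0.38787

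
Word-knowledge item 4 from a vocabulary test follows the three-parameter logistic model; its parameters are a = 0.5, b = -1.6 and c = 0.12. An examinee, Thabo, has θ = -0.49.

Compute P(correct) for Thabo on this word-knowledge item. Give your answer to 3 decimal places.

0.679

P(θ) = c + (1 − c) · 1 / (1 + exp(−a(θ − b)))
Exponent: 0.5 × (-0.49 − (-1.6)) = 0.5550
1/(1 + e^{-0.5550}) = 0.6353
P = 0.12 + 0.88 × 0.6353 = 0.6791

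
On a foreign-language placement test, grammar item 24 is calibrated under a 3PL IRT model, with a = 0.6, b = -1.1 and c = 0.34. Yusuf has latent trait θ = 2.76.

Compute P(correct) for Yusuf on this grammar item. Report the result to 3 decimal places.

0.941

P(θ) = c + (1 − c) · 1 / (1 + exp(−a(θ − b)))
Exponent: 0.6 × (2.76 − (-1.1)) = 2.3160
1/(1 + e^{-2.3160}) = 0.9102
P = 0.34 + 0.66 × 0.9102 = 0.9407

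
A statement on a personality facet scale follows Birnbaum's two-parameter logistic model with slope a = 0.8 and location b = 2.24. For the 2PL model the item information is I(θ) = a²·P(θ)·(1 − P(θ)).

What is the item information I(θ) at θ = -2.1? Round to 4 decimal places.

0.0187

P = 1/(1+e^{3.4720}) = 0.0301
P(1−P) = 0.0301 × 0.9699 = 0.0292
I = a² × P(1−P) = 0.8² × 0.0292 = 0.01870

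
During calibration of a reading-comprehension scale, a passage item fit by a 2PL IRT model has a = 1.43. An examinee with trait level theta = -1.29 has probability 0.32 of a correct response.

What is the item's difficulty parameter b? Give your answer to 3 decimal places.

-0.763

P(theta) = 1 / (1 + exp(−a(theta − b)))
logit(0.32) = ln(0.32/0.68) = -0.7538
b = theta − logit/(a) = -1.29 − (-0.7538)/1.4300 = -0.7629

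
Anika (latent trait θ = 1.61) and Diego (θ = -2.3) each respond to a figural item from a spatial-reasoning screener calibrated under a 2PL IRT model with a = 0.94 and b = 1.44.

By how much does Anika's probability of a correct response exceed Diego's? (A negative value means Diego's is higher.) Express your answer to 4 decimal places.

P(θ) = 1 / (1 + exp(−a(θ − b)))
P(Anika) = 0.5399  [exponent 0.1598]
P(Diego) = 0.0289  [exponent -3.5156]
Difference = 0.5399 − 0.0289 = 0.5110

0.5110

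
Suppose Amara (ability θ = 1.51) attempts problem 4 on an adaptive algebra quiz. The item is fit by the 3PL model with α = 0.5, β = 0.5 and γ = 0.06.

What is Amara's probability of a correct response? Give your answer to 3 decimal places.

0.646

P(θ) = γ + (1 − γ) · 1 / (1 + exp(−α(θ − β)))
Exponent: 0.5 × (1.51 − 0.5) = 0.5050
1/(1 + e^{-0.5050}) = 0.6236
P = 0.06 + 0.94 × 0.6236 = 0.6462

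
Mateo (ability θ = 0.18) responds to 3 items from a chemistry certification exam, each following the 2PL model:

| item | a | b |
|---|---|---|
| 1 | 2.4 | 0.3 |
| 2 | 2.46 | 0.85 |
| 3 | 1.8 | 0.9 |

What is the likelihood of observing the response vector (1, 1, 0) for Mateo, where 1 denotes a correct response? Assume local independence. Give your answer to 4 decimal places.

0.0543

P(θ) = 1 / (1 + exp(−a(θ − b)))
P_1 = 1/(1+e^{0.2880}) = 0.4285
P_2 = 1/(1+e^{1.6482}) = 0.1614
P_3 = 1/(1+e^{1.2960}) = 0.2148
L = P_1 × P_2 × (1−P_3) = 0.4285 × 0.1614 × 0.7852 = 0.05428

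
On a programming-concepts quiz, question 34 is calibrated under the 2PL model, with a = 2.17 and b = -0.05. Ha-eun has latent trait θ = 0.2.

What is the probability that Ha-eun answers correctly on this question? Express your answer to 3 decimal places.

P(θ) = 1 / (1 + exp(−a(θ − b)))
Exponent: 2.17 × (0.2 − (-0.05)) = 0.5425
1/(1 + e^{-0.5425}) = 0.6324

0.632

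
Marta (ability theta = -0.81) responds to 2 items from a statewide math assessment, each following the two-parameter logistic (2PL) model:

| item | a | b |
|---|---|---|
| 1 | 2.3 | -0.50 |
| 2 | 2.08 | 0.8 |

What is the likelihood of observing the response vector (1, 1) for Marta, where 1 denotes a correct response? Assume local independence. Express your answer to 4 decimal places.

0.0112

P(theta) = 1 / (1 + exp(−a(theta − b)))
P_1 = 1/(1+e^{0.7130}) = 0.3289
P_2 = 1/(1+e^{3.3488}) = 0.0339
L = P_1 × P_2 = 0.3289 × 0.0339 = 0.01116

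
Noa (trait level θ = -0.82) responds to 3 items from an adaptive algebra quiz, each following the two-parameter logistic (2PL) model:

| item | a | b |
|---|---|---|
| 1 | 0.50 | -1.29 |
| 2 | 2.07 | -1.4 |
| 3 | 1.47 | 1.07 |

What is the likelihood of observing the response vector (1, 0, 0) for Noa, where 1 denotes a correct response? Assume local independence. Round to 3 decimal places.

0.122

P(θ) = 1 / (1 + exp(−a(θ − b)))
P_1 = 1/(1+e^{-0.2350}) = 0.5585
P_2 = 1/(1+e^{-1.2006}) = 0.7686
P_3 = 1/(1+e^{2.7783}) = 0.0585
L = P_1 × (1−P_2) × (1−P_3) = 0.5585 × 0.2314 × 0.9415 = 0.12165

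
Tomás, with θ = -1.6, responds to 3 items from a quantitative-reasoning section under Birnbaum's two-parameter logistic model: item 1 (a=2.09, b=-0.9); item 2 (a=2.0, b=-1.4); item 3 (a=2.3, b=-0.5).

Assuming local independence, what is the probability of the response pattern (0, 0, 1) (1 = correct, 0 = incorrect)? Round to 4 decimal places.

P(θ) = 1 / (1 + exp(−a(θ − b)))
P_1 = 1/(1+e^{1.4630}) = 0.1880
P_2 = 1/(1+e^{0.4000}) = 0.4013
P_3 = 1/(1+e^{2.5300}) = 0.0738
L = (1−P_1) × (1−P_2) × P_3 = 0.8120 × 0.5987 × 0.0738 = 0.03587

0.0359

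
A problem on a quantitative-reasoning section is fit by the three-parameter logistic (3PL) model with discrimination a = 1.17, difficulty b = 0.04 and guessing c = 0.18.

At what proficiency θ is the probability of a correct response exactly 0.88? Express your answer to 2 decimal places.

1.55

P(θ) = c + (1 − c) · 1 / (1 + exp(−a(θ − b)))
Remove guessing floor: (0.88 − 0.18)/(1 − 0.18) = 0.8537
logit = ln(0.8537/0.1463) = 1.7636
θ = b + logit/(a) = 0.04 + 1.7636/1.1700 = 1.5473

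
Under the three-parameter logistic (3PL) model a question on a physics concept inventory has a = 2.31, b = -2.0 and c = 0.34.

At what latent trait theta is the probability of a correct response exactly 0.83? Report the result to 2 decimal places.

P(theta) = c + (1 − c) · 1 / (1 + exp(−a(theta − b)))
Remove guessing floor: (0.83 − 0.34)/(1 − 0.34) = 0.7424
logit = ln(0.7424/0.2576) = 1.0586
theta = b + logit/(a) = -2.0 + 1.0586/2.3100 = -1.5417

-1.54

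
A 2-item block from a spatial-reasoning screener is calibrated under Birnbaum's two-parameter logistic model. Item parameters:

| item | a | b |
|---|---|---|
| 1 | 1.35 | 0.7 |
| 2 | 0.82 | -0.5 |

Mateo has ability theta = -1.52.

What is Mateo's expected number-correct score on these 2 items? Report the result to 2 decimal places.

0.35

P(theta) = 1 / (1 + exp(−a(theta − b)))
P_1 = 1/(1+e^{2.9970}) = 0.0476
P_2 = 1/(1+e^{0.8364}) = 0.3023
E[score] = 0.0476 + 0.3023 = 0.3499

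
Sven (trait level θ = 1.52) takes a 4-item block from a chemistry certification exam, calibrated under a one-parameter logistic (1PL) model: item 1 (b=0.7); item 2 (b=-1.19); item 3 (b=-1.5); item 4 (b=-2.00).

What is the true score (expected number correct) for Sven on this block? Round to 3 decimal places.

3.557

P(θ) = 1 / (1 + exp(−(θ − b)))
P_1 = 1/(1+e^{-0.8200}) = 0.6942
P_2 = 1/(1+e^{-2.7100}) = 0.9376
P_3 = 1/(1+e^{-3.0200}) = 0.9535
P_4 = 1/(1+e^{-3.5200}) = 0.9713
E[score] = 0.6942 + 0.9376 + 0.9535 + 0.9713 = 3.5566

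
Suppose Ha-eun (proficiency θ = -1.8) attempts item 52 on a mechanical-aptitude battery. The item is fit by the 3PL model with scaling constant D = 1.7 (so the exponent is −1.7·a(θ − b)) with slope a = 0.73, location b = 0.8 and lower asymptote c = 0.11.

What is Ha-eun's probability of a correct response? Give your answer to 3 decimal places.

0.144

P(θ) = c + (1 − c) · 1 / (1 + exp(−D·a(θ − b)))
Exponent: 1.7 × 0.73 × (-1.8 − 0.8) = -3.2266
1/(1 + e^{3.2266}) = 0.0382
P = 0.11 + 0.89 × 0.0382 = 0.1440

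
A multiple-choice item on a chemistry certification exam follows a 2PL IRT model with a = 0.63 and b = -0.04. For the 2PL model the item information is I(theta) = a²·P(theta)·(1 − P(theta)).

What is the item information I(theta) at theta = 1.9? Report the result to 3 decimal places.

0.070

P = 1/(1+e^{-1.2222}) = 0.7725
P(1−P) = 0.7725 × 0.2275 = 0.1758
I = a² × P(1−P) = 0.63² × 0.1758 = 0.06976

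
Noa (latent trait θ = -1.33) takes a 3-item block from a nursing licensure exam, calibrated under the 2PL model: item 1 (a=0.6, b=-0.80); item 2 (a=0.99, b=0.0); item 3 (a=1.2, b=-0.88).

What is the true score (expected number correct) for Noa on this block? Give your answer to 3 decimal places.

1.001

P(θ) = 1 / (1 + exp(−a(θ − b)))
P_1 = 1/(1+e^{0.3180}) = 0.4212
P_2 = 1/(1+e^{1.3167}) = 0.2114
P_3 = 1/(1+e^{0.5400}) = 0.3682
E[score] = 0.4212 + 0.2114 + 0.3682 = 1.0007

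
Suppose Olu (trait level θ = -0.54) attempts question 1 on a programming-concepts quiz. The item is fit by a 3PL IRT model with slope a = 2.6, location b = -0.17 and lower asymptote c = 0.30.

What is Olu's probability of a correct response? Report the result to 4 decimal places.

P(θ) = c + (1 − c) · 1 / (1 + exp(−a(θ − b)))
Exponent: 2.6 × (-0.54 − (-0.17)) = -0.9620
1/(1 + e^{0.9620}) = 0.2765
P = 0.30 + 0.70 × 0.2765 = 0.4935

0.4935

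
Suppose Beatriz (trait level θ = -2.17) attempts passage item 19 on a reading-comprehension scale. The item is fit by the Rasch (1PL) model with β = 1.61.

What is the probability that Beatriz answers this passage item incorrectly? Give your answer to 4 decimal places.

P(θ) = 1 / (1 + exp(−(θ − β)))
Exponent: (-2.17 − 1.61) = -3.7800
1/(1 + e^{3.7800}) = 0.0223
P = 0.0223
P(incorrect) = 1 − 0.0223 = 0.9777

0.9777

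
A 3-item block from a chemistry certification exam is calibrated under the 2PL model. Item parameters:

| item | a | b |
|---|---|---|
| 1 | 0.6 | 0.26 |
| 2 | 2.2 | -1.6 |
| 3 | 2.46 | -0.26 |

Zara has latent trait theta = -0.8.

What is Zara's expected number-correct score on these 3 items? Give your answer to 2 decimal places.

P(theta) = 1 / (1 + exp(−a(theta − b)))
P_1 = 1/(1+e^{0.6360}) = 0.3462
P_2 = 1/(1+e^{-1.7600}) = 0.8532
P_3 = 1/(1+e^{1.3284}) = 0.2094
E[score] = 0.3462 + 0.8532 + 0.2094 = 1.4088

1.41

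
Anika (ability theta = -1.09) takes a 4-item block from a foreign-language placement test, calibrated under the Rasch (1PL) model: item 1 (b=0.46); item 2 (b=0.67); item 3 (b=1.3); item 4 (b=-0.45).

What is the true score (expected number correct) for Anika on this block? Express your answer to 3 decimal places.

P(theta) = 1 / (1 + exp(−(theta − b)))
P_1 = 1/(1+e^{1.5500}) = 0.1751
P_2 = 1/(1+e^{1.7600}) = 0.1468
P_3 = 1/(1+e^{2.3900}) = 0.0839
P_4 = 1/(1+e^{0.6400}) = 0.3452
E[score] = 0.1751 + 0.1468 + 0.0839 + 0.3452 = 0.7511

0.751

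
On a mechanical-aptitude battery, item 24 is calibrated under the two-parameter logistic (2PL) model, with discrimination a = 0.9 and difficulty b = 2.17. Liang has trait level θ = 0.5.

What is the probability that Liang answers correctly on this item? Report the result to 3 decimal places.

P(θ) = 1 / (1 + exp(−a(θ − b)))
Exponent: 0.9 × (0.5 − 2.17) = -1.5030
1/(1 + e^{1.5030}) = 0.1820

0.182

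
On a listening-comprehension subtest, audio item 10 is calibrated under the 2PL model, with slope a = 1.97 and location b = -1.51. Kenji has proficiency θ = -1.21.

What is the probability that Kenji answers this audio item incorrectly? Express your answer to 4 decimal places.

0.3564

P(θ) = 1 / (1 + exp(−a(θ − b)))
Exponent: 1.97 × (-1.21 − (-1.51)) = 0.5910
1/(1 + e^{-0.5910}) = 0.6436
P(incorrect) = 1 − 0.6436 = 0.3564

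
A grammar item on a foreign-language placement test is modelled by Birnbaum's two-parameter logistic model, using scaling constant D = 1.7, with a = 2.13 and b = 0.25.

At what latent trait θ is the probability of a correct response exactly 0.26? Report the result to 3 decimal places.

P(θ) = 1 / (1 + exp(−D·a(θ − b)))
logit = ln(0.2600/0.7400) = -1.0460
θ = b + logit/(1.7·a) = 0.25 + (-1.0460)/3.6210 = -0.0389

-0.039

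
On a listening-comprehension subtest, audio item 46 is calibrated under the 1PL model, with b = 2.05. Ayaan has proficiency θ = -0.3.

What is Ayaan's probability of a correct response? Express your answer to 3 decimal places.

0.087

P(θ) = 1 / (1 + exp(−(θ − b)))
Exponent: (-0.3 − 2.05) = -2.3500
1/(1 + e^{2.3500}) = 0.0871
P = 0.0871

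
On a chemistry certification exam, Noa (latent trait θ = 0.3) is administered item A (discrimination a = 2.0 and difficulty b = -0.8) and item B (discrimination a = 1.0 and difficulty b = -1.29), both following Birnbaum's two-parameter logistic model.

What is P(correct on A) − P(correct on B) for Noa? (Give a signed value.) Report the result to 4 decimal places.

P(θ) = 1 / (1 + exp(−a(θ − b)))
P_A = 0.9002
P_B = 0.8306
P_A − P_B = 0.0696

0.0696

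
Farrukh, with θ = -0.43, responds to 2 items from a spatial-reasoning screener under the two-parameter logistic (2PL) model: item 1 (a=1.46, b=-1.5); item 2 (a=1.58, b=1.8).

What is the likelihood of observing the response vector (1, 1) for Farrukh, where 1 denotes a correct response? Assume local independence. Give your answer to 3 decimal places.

P(θ) = 1 / (1 + exp(−a(θ − b)))
P_1 = 1/(1+e^{-1.5622}) = 0.8267
P_2 = 1/(1+e^{3.5234}) = 0.0287
L = P_1 × P_2 = 0.8267 × 0.0287 = 0.02369

0.024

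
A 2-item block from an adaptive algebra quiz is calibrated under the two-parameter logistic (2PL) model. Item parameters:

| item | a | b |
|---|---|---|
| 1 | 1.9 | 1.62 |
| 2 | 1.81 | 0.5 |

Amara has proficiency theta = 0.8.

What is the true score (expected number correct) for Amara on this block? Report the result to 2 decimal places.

0.81

P(theta) = 1 / (1 + exp(−a(theta − b)))
P_1 = 1/(1+e^{1.5580}) = 0.1739
P_2 = 1/(1+e^{-0.5430}) = 0.6325
E[score] = 0.1739 + 0.6325 = 0.8064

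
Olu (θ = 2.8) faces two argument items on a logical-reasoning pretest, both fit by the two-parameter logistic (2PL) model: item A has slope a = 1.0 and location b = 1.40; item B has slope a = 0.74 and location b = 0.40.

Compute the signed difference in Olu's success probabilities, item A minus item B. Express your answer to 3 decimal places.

-0.053

P(θ) = 1 / (1 + exp(−a(θ − b)))
P_A = 0.8022
P_B = 0.8552
P_A − P_B = -0.0530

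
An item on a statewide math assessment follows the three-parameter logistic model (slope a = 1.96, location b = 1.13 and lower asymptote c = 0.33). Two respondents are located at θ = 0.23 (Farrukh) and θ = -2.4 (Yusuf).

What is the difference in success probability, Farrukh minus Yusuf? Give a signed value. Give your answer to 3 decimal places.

0.097

P(θ) = c + (1 − c) · 1 / (1 + exp(−a(θ − b)))
P(Farrukh) = 0.4280  [exponent -1.7640]
P(Yusuf) = 0.3307  [exponent -6.9188]
Difference = 0.4280 − 0.3307 = 0.0974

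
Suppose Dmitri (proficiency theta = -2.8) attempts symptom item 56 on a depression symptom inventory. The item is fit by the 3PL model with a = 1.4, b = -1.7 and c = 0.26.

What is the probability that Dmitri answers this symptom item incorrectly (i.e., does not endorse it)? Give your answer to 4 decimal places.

0.6094

P(theta) = c + (1 − c) · 1 / (1 + exp(−a(theta − b)))
Exponent: 1.4 × (-2.8 − (-1.7)) = -1.5400
1/(1 + e^{1.5400}) = 0.1765
P = 0.26 + 0.74 × 0.1765 = 0.3906
P(incorrect) = 1 − 0.3906 = 0.6094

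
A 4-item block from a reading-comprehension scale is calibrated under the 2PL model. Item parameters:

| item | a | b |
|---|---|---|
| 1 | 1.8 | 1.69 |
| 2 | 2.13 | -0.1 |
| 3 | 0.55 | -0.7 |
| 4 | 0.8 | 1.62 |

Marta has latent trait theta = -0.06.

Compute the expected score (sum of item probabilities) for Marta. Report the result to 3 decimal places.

1.356

P(theta) = 1 / (1 + exp(−a(theta − b)))
P_1 = 1/(1+e^{3.1500}) = 0.0411
P_2 = 1/(1+e^{-0.0852}) = 0.5213
P_3 = 1/(1+e^{-0.3520}) = 0.5871
P_4 = 1/(1+e^{1.3440}) = 0.2069
E[score] = 0.0411 + 0.5213 + 0.5871 + 0.2069 = 1.3563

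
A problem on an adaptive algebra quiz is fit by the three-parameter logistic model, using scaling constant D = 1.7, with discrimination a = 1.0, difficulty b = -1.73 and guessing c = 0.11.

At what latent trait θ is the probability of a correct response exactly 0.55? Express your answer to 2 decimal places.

P(θ) = c + (1 − c) · 1 / (1 + exp(−D·a(θ − b)))
Remove guessing floor: (0.55 − 0.11)/(1 − 0.11) = 0.4944
logit = ln(0.4944/0.5056) = -0.0225
θ = b + logit/(1.7·a) = -1.73 + (-0.0225)/1.7000 = -1.7432

-1.74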